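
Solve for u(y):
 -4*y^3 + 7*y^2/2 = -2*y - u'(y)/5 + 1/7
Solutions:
 u(y) = C1 + 5*y^4 - 35*y^3/6 - 5*y^2 + 5*y/7


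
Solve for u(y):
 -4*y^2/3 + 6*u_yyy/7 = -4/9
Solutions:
 u(y) = C1 + C2*y + C3*y^2 + 7*y^5/270 - 7*y^3/81


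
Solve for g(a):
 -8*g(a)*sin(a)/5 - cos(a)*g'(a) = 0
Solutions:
 g(a) = C1*cos(a)^(8/5)


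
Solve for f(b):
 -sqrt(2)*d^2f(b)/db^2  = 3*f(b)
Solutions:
 f(b) = C1*sin(2^(3/4)*sqrt(3)*b/2) + C2*cos(2^(3/4)*sqrt(3)*b/2)


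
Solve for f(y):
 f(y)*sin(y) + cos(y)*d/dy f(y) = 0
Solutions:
 f(y) = C1*cos(y)


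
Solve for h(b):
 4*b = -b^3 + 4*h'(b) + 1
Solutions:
 h(b) = C1 + b^4/16 + b^2/2 - b/4


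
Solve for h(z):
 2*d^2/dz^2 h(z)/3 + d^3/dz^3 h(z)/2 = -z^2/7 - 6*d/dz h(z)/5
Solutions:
 h(z) = C1 - 5*z^3/126 + 25*z^2/378 + 25*z/972 + (C2*sin(2*sqrt(110)*z/15) + C3*cos(2*sqrt(110)*z/15))*exp(-2*z/3)


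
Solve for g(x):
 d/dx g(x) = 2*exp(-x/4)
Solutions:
 g(x) = C1 - 8*exp(-x/4)


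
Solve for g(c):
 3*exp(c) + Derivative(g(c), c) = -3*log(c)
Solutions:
 g(c) = C1 - 3*c*log(c) + 3*c - 3*exp(c)


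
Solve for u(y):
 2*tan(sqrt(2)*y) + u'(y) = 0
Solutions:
 u(y) = C1 + sqrt(2)*log(cos(sqrt(2)*y))


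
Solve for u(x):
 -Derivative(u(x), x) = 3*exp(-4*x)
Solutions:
 u(x) = C1 + 3*exp(-4*x)/4


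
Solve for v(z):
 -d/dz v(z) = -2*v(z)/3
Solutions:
 v(z) = C1*exp(2*z/3)


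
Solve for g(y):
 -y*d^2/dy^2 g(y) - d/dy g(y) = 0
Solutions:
 g(y) = C1 + C2*log(y)


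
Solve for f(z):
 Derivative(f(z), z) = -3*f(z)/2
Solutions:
 f(z) = C1*exp(-3*z/2)


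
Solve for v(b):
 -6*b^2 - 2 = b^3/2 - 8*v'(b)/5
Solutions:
 v(b) = C1 + 5*b^4/64 + 5*b^3/4 + 5*b/4


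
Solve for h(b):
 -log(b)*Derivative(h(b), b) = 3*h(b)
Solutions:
 h(b) = C1*exp(-3*li(b))


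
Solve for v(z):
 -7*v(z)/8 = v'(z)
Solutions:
 v(z) = C1*exp(-7*z/8)


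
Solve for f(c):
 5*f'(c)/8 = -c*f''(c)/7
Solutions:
 f(c) = C1 + C2/c^(27/8)


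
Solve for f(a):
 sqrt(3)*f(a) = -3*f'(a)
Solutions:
 f(a) = C1*exp(-sqrt(3)*a/3)


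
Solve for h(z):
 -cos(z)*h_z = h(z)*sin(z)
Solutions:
 h(z) = C1*cos(z)


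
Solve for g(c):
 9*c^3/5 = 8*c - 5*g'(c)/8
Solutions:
 g(c) = C1 - 18*c^4/25 + 32*c^2/5


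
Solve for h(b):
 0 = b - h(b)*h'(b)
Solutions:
 h(b) = -sqrt(C1 + b^2)
 h(b) = sqrt(C1 + b^2)


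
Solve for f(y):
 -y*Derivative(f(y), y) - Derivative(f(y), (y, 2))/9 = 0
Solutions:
 f(y) = C1 + C2*erf(3*sqrt(2)*y/2)


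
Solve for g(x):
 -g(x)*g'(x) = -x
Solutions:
 g(x) = -sqrt(C1 + x^2)
 g(x) = sqrt(C1 + x^2)


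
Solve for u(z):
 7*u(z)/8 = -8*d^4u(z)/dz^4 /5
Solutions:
 u(z) = (C1*sin(35^(1/4)*z/4) + C2*cos(35^(1/4)*z/4))*exp(-35^(1/4)*z/4) + (C3*sin(35^(1/4)*z/4) + C4*cos(35^(1/4)*z/4))*exp(35^(1/4)*z/4)


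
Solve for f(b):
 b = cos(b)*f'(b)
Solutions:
 f(b) = C1 + Integral(b/cos(b), b)


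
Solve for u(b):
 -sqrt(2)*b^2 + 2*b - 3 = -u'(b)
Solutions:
 u(b) = C1 + sqrt(2)*b^3/3 - b^2 + 3*b


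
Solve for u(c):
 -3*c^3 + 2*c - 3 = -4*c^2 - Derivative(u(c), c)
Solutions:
 u(c) = C1 + 3*c^4/4 - 4*c^3/3 - c^2 + 3*c


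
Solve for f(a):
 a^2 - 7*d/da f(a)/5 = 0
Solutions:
 f(a) = C1 + 5*a^3/21


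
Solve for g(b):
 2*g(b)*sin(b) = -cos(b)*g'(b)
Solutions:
 g(b) = C1*cos(b)^2


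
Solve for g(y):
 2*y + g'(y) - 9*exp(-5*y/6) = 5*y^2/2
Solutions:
 g(y) = C1 + 5*y^3/6 - y^2 - 54*exp(-5*y/6)/5


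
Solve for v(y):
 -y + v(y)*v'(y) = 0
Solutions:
 v(y) = -sqrt(C1 + y^2)
 v(y) = sqrt(C1 + y^2)


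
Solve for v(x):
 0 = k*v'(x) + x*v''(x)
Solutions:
 v(x) = C1 + x^(1 - re(k))*(C2*sin(log(x)*Abs(im(k))) + C3*cos(log(x)*im(k)))


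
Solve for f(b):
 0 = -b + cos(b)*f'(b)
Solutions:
 f(b) = C1 + Integral(b/cos(b), b)


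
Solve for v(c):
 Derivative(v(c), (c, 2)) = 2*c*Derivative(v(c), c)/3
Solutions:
 v(c) = C1 + C2*erfi(sqrt(3)*c/3)


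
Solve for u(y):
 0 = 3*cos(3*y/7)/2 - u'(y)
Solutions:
 u(y) = C1 + 7*sin(3*y/7)/2


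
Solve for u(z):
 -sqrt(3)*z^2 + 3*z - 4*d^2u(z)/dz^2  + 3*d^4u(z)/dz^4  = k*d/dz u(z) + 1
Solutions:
 u(z) = C1 + C2*exp(-2^(1/3)*z*(2^(1/3)*(-9*k + sqrt(81*k^2 - 256))^(1/3) + 8/(-9*k + sqrt(81*k^2 - 256))^(1/3))/6) + C3*exp(2^(1/3)*z*(2^(1/3)*(-9*k + sqrt(81*k^2 - 256))^(1/3) - 2^(1/3)*sqrt(3)*I*(-9*k + sqrt(81*k^2 - 256))^(1/3) - 32/((-1 + sqrt(3)*I)*(-9*k + sqrt(81*k^2 - 256))^(1/3)))/12) + C4*exp(2^(1/3)*z*(2^(1/3)*(-9*k + sqrt(81*k^2 - 256))^(1/3) + 2^(1/3)*sqrt(3)*I*(-9*k + sqrt(81*k^2 - 256))^(1/3) + 32/((1 + sqrt(3)*I)*(-9*k + sqrt(81*k^2 - 256))^(1/3)))/12) - sqrt(3)*z^3/(3*k) + 3*z^2/(2*k) - z/k + 4*sqrt(3)*z^2/k^2 - 12*z/k^2 - 32*sqrt(3)*z/k^3


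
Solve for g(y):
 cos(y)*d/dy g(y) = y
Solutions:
 g(y) = C1 + Integral(y/cos(y), y)


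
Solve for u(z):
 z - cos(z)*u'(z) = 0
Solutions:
 u(z) = C1 + Integral(z/cos(z), z)


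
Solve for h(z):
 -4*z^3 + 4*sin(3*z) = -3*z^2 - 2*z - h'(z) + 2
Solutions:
 h(z) = C1 + z^4 - z^3 - z^2 + 2*z + 4*cos(3*z)/3


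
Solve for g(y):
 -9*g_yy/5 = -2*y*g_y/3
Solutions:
 g(y) = C1 + C2*erfi(sqrt(15)*y/9)


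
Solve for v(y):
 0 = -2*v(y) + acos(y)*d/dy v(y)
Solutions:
 v(y) = C1*exp(2*Integral(1/acos(y), y))


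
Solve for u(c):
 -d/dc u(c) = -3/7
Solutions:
 u(c) = C1 + 3*c/7


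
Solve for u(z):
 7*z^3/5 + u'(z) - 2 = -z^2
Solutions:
 u(z) = C1 - 7*z^4/20 - z^3/3 + 2*z


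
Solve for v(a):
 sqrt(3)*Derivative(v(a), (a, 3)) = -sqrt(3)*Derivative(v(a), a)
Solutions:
 v(a) = C1 + C2*sin(a) + C3*cos(a)


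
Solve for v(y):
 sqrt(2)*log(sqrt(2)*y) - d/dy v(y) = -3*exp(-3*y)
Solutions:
 v(y) = C1 + sqrt(2)*y*log(y) + sqrt(2)*y*(-1 + log(2)/2) - exp(-3*y)


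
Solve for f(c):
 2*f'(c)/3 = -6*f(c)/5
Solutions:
 f(c) = C1*exp(-9*c/5)


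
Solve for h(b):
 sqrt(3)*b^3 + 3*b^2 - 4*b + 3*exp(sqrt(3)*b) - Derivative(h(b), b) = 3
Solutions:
 h(b) = C1 + sqrt(3)*b^4/4 + b^3 - 2*b^2 - 3*b + sqrt(3)*exp(sqrt(3)*b)


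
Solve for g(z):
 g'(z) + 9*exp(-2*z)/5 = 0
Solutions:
 g(z) = C1 + 9*exp(-2*z)/10


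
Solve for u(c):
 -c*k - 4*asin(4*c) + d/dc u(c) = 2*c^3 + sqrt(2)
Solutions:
 u(c) = C1 + c^4/2 + c^2*k/2 + 4*c*asin(4*c) + sqrt(2)*c + sqrt(1 - 16*c^2)


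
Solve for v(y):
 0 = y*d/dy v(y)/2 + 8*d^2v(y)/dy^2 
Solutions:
 v(y) = C1 + C2*erf(sqrt(2)*y/8)


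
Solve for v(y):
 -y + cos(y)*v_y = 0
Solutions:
 v(y) = C1 + Integral(y/cos(y), y)


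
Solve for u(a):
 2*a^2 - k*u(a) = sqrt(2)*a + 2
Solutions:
 u(a) = (2*a^2 - sqrt(2)*a - 2)/k


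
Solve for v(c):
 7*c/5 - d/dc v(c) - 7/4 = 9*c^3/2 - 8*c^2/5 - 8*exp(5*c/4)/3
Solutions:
 v(c) = C1 - 9*c^4/8 + 8*c^3/15 + 7*c^2/10 - 7*c/4 + 32*exp(5*c/4)/15


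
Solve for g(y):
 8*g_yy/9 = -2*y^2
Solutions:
 g(y) = C1 + C2*y - 3*y^4/16


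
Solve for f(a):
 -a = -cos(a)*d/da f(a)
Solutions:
 f(a) = C1 + Integral(a/cos(a), a)


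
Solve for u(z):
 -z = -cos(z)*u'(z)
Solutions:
 u(z) = C1 + Integral(z/cos(z), z)


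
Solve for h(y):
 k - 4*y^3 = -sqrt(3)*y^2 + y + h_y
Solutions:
 h(y) = C1 + k*y - y^4 + sqrt(3)*y^3/3 - y^2/2


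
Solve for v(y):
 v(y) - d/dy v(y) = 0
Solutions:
 v(y) = C1*exp(y)


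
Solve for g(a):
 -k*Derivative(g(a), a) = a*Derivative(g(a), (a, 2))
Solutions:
 g(a) = C1 + a^(1 - re(k))*(C2*sin(log(a)*Abs(im(k))) + C3*cos(log(a)*im(k)))


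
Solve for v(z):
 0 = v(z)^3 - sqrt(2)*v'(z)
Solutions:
 v(z) = -sqrt(-1/(C1 + sqrt(2)*z))
 v(z) = sqrt(-1/(C1 + sqrt(2)*z))


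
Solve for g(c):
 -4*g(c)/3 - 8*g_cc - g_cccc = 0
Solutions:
 g(c) = C1*sin(c*sqrt(4 - 2*sqrt(33)/3)) + C2*sin(c*sqrt(2*sqrt(33)/3 + 4)) + C3*cos(c*sqrt(4 - 2*sqrt(33)/3)) + C4*cos(c*sqrt(2*sqrt(33)/3 + 4))


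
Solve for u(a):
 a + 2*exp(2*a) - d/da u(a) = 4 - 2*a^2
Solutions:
 u(a) = C1 + 2*a^3/3 + a^2/2 - 4*a + exp(2*a)


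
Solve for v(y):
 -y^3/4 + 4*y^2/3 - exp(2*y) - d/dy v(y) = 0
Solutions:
 v(y) = C1 - y^4/16 + 4*y^3/9 - exp(2*y)/2


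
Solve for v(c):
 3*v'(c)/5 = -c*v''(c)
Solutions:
 v(c) = C1 + C2*c^(2/5)


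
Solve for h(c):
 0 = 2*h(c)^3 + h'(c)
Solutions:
 h(c) = -sqrt(2)*sqrt(-1/(C1 - 2*c))/2
 h(c) = sqrt(2)*sqrt(-1/(C1 - 2*c))/2


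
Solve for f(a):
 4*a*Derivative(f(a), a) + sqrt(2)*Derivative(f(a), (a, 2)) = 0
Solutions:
 f(a) = C1 + C2*erf(2^(1/4)*a)


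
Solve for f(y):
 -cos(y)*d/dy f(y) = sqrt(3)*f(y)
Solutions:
 f(y) = C1*(sin(y) - 1)^(sqrt(3)/2)/(sin(y) + 1)^(sqrt(3)/2)


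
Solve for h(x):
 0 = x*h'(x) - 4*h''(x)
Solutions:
 h(x) = C1 + C2*erfi(sqrt(2)*x/4)


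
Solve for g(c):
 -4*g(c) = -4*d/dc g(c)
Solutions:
 g(c) = C1*exp(c)


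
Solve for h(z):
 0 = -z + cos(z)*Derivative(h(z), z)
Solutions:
 h(z) = C1 + Integral(z/cos(z), z)


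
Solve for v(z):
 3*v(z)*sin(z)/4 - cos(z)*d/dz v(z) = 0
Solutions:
 v(z) = C1/cos(z)^(3/4)


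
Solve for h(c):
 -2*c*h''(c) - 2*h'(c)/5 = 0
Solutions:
 h(c) = C1 + C2*c^(4/5)


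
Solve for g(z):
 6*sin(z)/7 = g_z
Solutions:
 g(z) = C1 - 6*cos(z)/7


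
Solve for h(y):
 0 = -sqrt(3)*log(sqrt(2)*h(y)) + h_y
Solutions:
 -2*sqrt(3)*Integral(1/(2*log(_y) + log(2)), (_y, h(y)))/3 = C1 - y


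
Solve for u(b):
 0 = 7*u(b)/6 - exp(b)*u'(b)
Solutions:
 u(b) = C1*exp(-7*exp(-b)/6)


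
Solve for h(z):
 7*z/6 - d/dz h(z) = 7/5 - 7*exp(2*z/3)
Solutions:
 h(z) = C1 + 7*z^2/12 - 7*z/5 + 21*exp(2*z/3)/2


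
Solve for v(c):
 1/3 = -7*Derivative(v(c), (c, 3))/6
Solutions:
 v(c) = C1 + C2*c + C3*c^2 - c^3/21


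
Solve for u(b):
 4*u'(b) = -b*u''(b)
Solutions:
 u(b) = C1 + C2/b^3


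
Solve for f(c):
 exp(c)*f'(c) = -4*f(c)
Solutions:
 f(c) = C1*exp(4*exp(-c))


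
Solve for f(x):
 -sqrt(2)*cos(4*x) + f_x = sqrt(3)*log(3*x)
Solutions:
 f(x) = C1 + sqrt(3)*x*(log(x) - 1) + sqrt(3)*x*log(3) + sqrt(2)*sin(4*x)/4


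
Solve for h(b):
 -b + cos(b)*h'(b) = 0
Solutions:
 h(b) = C1 + Integral(b/cos(b), b)


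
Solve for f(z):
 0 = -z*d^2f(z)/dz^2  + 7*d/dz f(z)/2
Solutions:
 f(z) = C1 + C2*z^(9/2)


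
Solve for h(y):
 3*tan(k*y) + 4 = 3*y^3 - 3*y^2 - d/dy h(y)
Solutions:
 h(y) = C1 + 3*y^4/4 - y^3 - 4*y - 3*Piecewise((-log(cos(k*y))/k, Ne(k, 0)), (0, True))


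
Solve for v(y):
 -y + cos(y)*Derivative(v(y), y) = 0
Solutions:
 v(y) = C1 + Integral(y/cos(y), y)


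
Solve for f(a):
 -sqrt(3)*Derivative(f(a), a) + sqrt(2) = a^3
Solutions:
 f(a) = C1 - sqrt(3)*a^4/12 + sqrt(6)*a/3


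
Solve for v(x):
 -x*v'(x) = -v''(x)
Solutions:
 v(x) = C1 + C2*erfi(sqrt(2)*x/2)


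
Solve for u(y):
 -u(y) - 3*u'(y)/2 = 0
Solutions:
 u(y) = C1*exp(-2*y/3)


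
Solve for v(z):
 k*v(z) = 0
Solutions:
 v(z) = 0


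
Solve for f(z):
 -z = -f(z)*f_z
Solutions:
 f(z) = -sqrt(C1 + z^2)
 f(z) = sqrt(C1 + z^2)


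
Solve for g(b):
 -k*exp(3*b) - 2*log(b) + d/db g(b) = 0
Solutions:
 g(b) = C1 + 2*b*log(b) - 2*b + k*exp(3*b)/3


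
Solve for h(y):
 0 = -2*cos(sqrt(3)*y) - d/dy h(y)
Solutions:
 h(y) = C1 - 2*sqrt(3)*sin(sqrt(3)*y)/3


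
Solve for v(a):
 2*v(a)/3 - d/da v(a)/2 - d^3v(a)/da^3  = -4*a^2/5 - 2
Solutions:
 v(a) = C1*exp(6^(1/3)*a*(-(12 + 5*sqrt(6))^(1/3) + 6^(1/3)/(12 + 5*sqrt(6))^(1/3))/12)*sin(2^(1/3)*3^(1/6)*a*(3*2^(1/3)/(12 + 5*sqrt(6))^(1/3) + 3^(2/3)*(12 + 5*sqrt(6))^(1/3))/12) + C2*exp(6^(1/3)*a*(-(12 + 5*sqrt(6))^(1/3) + 6^(1/3)/(12 + 5*sqrt(6))^(1/3))/12)*cos(2^(1/3)*3^(1/6)*a*(3*2^(1/3)/(12 + 5*sqrt(6))^(1/3) + 3^(2/3)*(12 + 5*sqrt(6))^(1/3))/12) + C3*exp(-6^(1/3)*a*(-(12 + 5*sqrt(6))^(1/3) + 6^(1/3)/(12 + 5*sqrt(6))^(1/3))/6) - 6*a^2/5 - 9*a/5 - 87/20


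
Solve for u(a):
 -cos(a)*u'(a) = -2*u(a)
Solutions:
 u(a) = C1*(sin(a) + 1)/(sin(a) - 1)


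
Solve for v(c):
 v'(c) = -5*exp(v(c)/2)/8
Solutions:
 v(c) = 2*log(1/(C1 + 5*c)) + 8*log(2)


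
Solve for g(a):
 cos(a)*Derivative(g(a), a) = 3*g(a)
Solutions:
 g(a) = C1*(sin(a) + 1)^(3/2)/(sin(a) - 1)^(3/2)


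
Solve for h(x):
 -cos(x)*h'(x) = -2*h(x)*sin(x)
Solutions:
 h(x) = C1/cos(x)^2


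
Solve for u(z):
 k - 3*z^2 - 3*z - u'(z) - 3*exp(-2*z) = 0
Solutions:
 u(z) = C1 + k*z - z^3 - 3*z^2/2 + 3*exp(-2*z)/2


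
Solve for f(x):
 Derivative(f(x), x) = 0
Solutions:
 f(x) = C1


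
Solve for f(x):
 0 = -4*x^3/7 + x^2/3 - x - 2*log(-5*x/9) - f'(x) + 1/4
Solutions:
 f(x) = C1 - x^4/7 + x^3/9 - x^2/2 - 2*x*log(-x) + x*(-2*log(5) + 9/4 + 4*log(3))


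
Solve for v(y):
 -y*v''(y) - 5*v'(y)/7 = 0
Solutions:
 v(y) = C1 + C2*y^(2/7)


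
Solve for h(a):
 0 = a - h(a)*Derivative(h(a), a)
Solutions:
 h(a) = -sqrt(C1 + a^2)
 h(a) = sqrt(C1 + a^2)


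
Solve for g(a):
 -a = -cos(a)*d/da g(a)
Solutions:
 g(a) = C1 + Integral(a/cos(a), a)


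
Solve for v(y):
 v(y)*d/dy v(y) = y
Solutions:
 v(y) = -sqrt(C1 + y^2)
 v(y) = sqrt(C1 + y^2)


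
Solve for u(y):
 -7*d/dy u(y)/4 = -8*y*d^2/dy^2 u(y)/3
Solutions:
 u(y) = C1 + C2*y^(53/32)


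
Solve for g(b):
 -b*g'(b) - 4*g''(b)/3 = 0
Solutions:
 g(b) = C1 + C2*erf(sqrt(6)*b/4)


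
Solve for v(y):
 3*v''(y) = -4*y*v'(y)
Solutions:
 v(y) = C1 + C2*erf(sqrt(6)*y/3)


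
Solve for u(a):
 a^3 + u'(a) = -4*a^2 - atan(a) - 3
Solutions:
 u(a) = C1 - a^4/4 - 4*a^3/3 - a*atan(a) - 3*a + log(a^2 + 1)/2


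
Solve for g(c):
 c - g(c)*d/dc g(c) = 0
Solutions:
 g(c) = -sqrt(C1 + c^2)
 g(c) = sqrt(C1 + c^2)


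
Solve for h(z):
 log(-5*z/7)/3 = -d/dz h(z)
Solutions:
 h(z) = C1 - z*log(-z)/3 + z*(-log(5) + 1 + log(7))/3


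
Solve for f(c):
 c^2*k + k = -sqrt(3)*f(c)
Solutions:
 f(c) = sqrt(3)*k*(-c^2 - 1)/3


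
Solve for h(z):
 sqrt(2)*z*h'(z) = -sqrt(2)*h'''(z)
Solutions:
 h(z) = C1 + Integral(C2*airyai(-z) + C3*airybi(-z), z)


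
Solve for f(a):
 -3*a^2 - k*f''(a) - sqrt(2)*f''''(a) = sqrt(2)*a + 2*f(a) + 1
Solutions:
 f(a) = C1*exp(-2^(1/4)*a*sqrt(-k - sqrt(k^2 - 8*sqrt(2)))/2) + C2*exp(2^(1/4)*a*sqrt(-k - sqrt(k^2 - 8*sqrt(2)))/2) + C3*exp(-2^(1/4)*a*sqrt(-k + sqrt(k^2 - 8*sqrt(2)))/2) + C4*exp(2^(1/4)*a*sqrt(-k + sqrt(k^2 - 8*sqrt(2)))/2) - 3*a^2/2 - sqrt(2)*a/2 + 3*k/2 - 1/2


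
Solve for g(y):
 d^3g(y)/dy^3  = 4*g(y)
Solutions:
 g(y) = C3*exp(2^(2/3)*y) + (C1*sin(2^(2/3)*sqrt(3)*y/2) + C2*cos(2^(2/3)*sqrt(3)*y/2))*exp(-2^(2/3)*y/2)


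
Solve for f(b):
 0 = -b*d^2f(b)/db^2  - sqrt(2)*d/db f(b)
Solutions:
 f(b) = C1 + C2*b^(1 - sqrt(2))


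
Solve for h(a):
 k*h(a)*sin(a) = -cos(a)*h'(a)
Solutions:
 h(a) = C1*exp(k*log(cos(a)))


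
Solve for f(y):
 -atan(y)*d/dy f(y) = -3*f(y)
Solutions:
 f(y) = C1*exp(3*Integral(1/atan(y), y))


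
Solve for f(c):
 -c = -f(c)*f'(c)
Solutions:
 f(c) = -sqrt(C1 + c^2)
 f(c) = sqrt(C1 + c^2)


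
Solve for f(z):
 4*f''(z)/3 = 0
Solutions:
 f(z) = C1 + C2*z


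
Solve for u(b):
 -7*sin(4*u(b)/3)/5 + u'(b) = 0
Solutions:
 -7*b/5 + 3*log(cos(4*u(b)/3) - 1)/8 - 3*log(cos(4*u(b)/3) + 1)/8 = C1


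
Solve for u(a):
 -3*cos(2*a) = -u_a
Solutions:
 u(a) = C1 + 3*sin(2*a)/2


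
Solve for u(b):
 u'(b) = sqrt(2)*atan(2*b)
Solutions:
 u(b) = C1 + sqrt(2)*(b*atan(2*b) - log(4*b^2 + 1)/4)


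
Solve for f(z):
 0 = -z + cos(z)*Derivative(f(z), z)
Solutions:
 f(z) = C1 + Integral(z/cos(z), z)


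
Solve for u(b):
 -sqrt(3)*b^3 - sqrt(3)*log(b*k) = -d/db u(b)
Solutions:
 u(b) = C1 + sqrt(3)*b^4/4 + sqrt(3)*b*log(b*k) - sqrt(3)*b


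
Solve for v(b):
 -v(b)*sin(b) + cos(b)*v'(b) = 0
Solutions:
 v(b) = C1/cos(b)


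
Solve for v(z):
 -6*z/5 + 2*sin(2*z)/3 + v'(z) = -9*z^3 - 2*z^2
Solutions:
 v(z) = C1 - 9*z^4/4 - 2*z^3/3 + 3*z^2/5 + cos(2*z)/3


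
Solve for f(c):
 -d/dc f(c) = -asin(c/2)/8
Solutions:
 f(c) = C1 + c*asin(c/2)/8 + sqrt(4 - c^2)/8


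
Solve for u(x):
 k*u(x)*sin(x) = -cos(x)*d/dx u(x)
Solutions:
 u(x) = C1*exp(k*log(cos(x)))


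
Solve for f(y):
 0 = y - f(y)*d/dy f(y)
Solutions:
 f(y) = -sqrt(C1 + y^2)
 f(y) = sqrt(C1 + y^2)


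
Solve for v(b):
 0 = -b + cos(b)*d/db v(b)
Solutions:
 v(b) = C1 + Integral(b/cos(b), b)


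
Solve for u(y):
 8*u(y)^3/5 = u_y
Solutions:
 u(y) = -sqrt(10)*sqrt(-1/(C1 + 8*y))/2
 u(y) = sqrt(10)*sqrt(-1/(C1 + 8*y))/2


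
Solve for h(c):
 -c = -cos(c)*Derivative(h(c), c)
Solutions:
 h(c) = C1 + Integral(c/cos(c), c)


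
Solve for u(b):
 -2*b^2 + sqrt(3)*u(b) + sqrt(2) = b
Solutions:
 u(b) = 2*sqrt(3)*b^2/3 + sqrt(3)*b/3 - sqrt(6)/3


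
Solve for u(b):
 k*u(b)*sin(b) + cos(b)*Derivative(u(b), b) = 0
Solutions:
 u(b) = C1*exp(k*log(cos(b)))


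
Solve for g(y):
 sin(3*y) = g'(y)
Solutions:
 g(y) = C1 - cos(3*y)/3


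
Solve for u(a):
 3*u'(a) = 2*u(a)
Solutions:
 u(a) = C1*exp(2*a/3)


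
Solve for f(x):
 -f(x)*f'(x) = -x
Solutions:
 f(x) = -sqrt(C1 + x^2)
 f(x) = sqrt(C1 + x^2)


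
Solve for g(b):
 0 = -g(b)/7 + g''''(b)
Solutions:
 g(b) = C1*exp(-7^(3/4)*b/7) + C2*exp(7^(3/4)*b/7) + C3*sin(7^(3/4)*b/7) + C4*cos(7^(3/4)*b/7)


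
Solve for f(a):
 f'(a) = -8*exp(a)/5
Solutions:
 f(a) = C1 - 8*exp(a)/5


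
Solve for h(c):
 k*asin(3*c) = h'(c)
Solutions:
 h(c) = C1 + k*(c*asin(3*c) + sqrt(1 - 9*c^2)/3)


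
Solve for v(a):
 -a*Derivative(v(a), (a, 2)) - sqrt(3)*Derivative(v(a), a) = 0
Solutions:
 v(a) = C1 + C2*a^(1 - sqrt(3))


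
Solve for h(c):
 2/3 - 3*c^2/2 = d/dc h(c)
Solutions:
 h(c) = C1 - c^3/2 + 2*c/3


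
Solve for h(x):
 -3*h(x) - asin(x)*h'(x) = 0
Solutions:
 h(x) = C1*exp(-3*Integral(1/asin(x), x))


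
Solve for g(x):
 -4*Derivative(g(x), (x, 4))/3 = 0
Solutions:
 g(x) = C1 + C2*x + C3*x^2 + C4*x^3


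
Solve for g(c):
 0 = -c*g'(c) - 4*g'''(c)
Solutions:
 g(c) = C1 + Integral(C2*airyai(-2^(1/3)*c/2) + C3*airybi(-2^(1/3)*c/2), c)


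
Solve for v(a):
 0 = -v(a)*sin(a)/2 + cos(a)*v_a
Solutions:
 v(a) = C1/sqrt(cos(a))


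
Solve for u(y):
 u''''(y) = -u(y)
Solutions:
 u(y) = (C1*sin(sqrt(2)*y/2) + C2*cos(sqrt(2)*y/2))*exp(-sqrt(2)*y/2) + (C3*sin(sqrt(2)*y/2) + C4*cos(sqrt(2)*y/2))*exp(sqrt(2)*y/2)


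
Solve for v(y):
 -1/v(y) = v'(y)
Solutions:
 v(y) = -sqrt(C1 - 2*y)
 v(y) = sqrt(C1 - 2*y)


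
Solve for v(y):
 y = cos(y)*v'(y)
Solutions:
 v(y) = C1 + Integral(y/cos(y), y)


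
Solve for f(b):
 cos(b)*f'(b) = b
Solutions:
 f(b) = C1 + Integral(b/cos(b), b)


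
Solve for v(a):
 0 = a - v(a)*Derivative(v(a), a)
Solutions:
 v(a) = -sqrt(C1 + a^2)
 v(a) = sqrt(C1 + a^2)


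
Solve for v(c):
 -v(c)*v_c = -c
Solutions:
 v(c) = -sqrt(C1 + c^2)
 v(c) = sqrt(C1 + c^2)


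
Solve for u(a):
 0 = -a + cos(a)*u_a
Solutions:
 u(a) = C1 + Integral(a/cos(a), a)


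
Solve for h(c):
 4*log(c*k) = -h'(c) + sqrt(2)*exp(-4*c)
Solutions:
 h(c) = C1 - 4*c*log(c*k) + 4*c - sqrt(2)*exp(-4*c)/4


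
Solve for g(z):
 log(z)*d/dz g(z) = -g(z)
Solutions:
 g(z) = C1*exp(-li(z))


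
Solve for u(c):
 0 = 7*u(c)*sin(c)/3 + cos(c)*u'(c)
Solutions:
 u(c) = C1*cos(c)^(7/3)


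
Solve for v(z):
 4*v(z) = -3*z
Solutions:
 v(z) = -3*z/4


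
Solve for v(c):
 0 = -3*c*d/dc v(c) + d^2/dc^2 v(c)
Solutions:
 v(c) = C1 + C2*erfi(sqrt(6)*c/2)


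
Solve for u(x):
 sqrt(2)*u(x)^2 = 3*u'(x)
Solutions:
 u(x) = -3/(C1 + sqrt(2)*x)


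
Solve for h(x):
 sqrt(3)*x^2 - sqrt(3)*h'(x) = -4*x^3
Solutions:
 h(x) = C1 + sqrt(3)*x^4/3 + x^3/3


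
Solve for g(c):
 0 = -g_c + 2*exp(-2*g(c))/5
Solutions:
 g(c) = log(-sqrt(C1 + 20*c)) - log(5)
 g(c) = log(C1 + 20*c)/2 - log(5)


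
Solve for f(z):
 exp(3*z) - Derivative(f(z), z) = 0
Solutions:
 f(z) = C1 + exp(3*z)/3


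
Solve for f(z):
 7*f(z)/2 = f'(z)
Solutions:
 f(z) = C1*exp(7*z/2)


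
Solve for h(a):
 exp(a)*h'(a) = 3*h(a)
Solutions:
 h(a) = C1*exp(-3*exp(-a))


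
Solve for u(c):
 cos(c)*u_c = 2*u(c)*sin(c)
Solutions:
 u(c) = C1/cos(c)^2


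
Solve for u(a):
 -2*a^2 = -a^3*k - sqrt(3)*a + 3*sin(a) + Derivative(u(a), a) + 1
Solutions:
 u(a) = C1 + a^4*k/4 - 2*a^3/3 + sqrt(3)*a^2/2 - a + 3*cos(a)


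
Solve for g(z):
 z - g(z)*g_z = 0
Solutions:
 g(z) = -sqrt(C1 + z^2)
 g(z) = sqrt(C1 + z^2)


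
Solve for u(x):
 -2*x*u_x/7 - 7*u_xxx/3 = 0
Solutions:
 u(x) = C1 + Integral(C2*airyai(-42^(1/3)*x/7) + C3*airybi(-42^(1/3)*x/7), x)


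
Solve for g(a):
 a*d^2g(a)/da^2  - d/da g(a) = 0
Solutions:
 g(a) = C1 + C2*a^2


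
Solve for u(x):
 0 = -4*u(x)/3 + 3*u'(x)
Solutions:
 u(x) = C1*exp(4*x/9)


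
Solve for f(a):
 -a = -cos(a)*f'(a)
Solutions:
 f(a) = C1 + Integral(a/cos(a), a)


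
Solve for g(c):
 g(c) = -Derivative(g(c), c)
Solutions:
 g(c) = C1*exp(-c)


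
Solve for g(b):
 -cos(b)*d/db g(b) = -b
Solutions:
 g(b) = C1 + Integral(b/cos(b), b)


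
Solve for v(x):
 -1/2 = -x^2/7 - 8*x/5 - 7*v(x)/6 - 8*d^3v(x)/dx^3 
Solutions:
 v(x) = C3*exp(-6^(2/3)*7^(1/3)*x/12) - 6*x^2/49 - 48*x/35 + (C1*sin(2^(2/3)*3^(1/6)*7^(1/3)*x/8) + C2*cos(2^(2/3)*3^(1/6)*7^(1/3)*x/8))*exp(6^(2/3)*7^(1/3)*x/24) + 3/7


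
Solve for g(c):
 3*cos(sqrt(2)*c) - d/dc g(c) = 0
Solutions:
 g(c) = C1 + 3*sqrt(2)*sin(sqrt(2)*c)/2


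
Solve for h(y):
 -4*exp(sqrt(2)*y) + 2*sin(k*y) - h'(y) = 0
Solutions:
 h(y) = C1 - 2*sqrt(2)*exp(sqrt(2)*y) - 2*cos(k*y)/k


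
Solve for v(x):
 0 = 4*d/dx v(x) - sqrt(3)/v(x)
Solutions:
 v(x) = -sqrt(C1 + 2*sqrt(3)*x)/2
 v(x) = sqrt(C1 + 2*sqrt(3)*x)/2


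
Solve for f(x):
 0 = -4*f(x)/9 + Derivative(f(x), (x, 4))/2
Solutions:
 f(x) = C1*exp(-2^(3/4)*sqrt(3)*x/3) + C2*exp(2^(3/4)*sqrt(3)*x/3) + C3*sin(2^(3/4)*sqrt(3)*x/3) + C4*cos(2^(3/4)*sqrt(3)*x/3)


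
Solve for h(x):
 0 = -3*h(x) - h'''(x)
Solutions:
 h(x) = C3*exp(-3^(1/3)*x) + (C1*sin(3^(5/6)*x/2) + C2*cos(3^(5/6)*x/2))*exp(3^(1/3)*x/2)


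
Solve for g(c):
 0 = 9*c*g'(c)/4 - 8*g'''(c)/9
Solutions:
 g(c) = C1 + Integral(C2*airyai(3*6^(1/3)*c/4) + C3*airybi(3*6^(1/3)*c/4), c)


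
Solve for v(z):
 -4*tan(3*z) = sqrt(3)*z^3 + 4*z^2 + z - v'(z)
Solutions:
 v(z) = C1 + sqrt(3)*z^4/4 + 4*z^3/3 + z^2/2 - 4*log(cos(3*z))/3


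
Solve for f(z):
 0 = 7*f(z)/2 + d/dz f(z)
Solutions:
 f(z) = C1*exp(-7*z/2)


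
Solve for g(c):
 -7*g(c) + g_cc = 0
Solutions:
 g(c) = C1*exp(-sqrt(7)*c) + C2*exp(sqrt(7)*c)


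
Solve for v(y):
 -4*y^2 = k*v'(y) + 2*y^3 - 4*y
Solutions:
 v(y) = C1 - y^4/(2*k) - 4*y^3/(3*k) + 2*y^2/k


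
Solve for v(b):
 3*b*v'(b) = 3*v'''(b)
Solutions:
 v(b) = C1 + Integral(C2*airyai(b) + C3*airybi(b), b)


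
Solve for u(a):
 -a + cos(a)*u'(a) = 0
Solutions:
 u(a) = C1 + Integral(a/cos(a), a)


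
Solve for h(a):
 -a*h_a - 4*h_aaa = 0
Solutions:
 h(a) = C1 + Integral(C2*airyai(-2^(1/3)*a/2) + C3*airybi(-2^(1/3)*a/2), a)


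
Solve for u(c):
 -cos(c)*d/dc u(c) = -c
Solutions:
 u(c) = C1 + Integral(c/cos(c), c)


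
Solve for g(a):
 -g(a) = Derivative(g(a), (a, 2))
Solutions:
 g(a) = C1*sin(a) + C2*cos(a)


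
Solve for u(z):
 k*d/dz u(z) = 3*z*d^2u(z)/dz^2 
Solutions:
 u(z) = C1 + z^(re(k)/3 + 1)*(C2*sin(log(z)*Abs(im(k))/3) + C3*cos(log(z)*im(k)/3))


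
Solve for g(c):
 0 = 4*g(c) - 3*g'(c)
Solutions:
 g(c) = C1*exp(4*c/3)


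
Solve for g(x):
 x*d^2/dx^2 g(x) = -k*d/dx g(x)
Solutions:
 g(x) = C1 + x^(1 - re(k))*(C2*sin(log(x)*Abs(im(k))) + C3*cos(log(x)*im(k)))


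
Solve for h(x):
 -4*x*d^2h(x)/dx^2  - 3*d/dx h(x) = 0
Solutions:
 h(x) = C1 + C2*x^(1/4)


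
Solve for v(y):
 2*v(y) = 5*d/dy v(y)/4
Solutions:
 v(y) = C1*exp(8*y/5)


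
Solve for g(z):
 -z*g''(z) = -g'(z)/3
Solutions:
 g(z) = C1 + C2*z^(4/3)


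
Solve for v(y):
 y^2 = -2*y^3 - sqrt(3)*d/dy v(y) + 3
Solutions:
 v(y) = C1 - sqrt(3)*y^4/6 - sqrt(3)*y^3/9 + sqrt(3)*y


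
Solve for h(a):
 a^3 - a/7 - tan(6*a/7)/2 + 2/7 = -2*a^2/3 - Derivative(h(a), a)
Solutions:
 h(a) = C1 - a^4/4 - 2*a^3/9 + a^2/14 - 2*a/7 - 7*log(cos(6*a/7))/12


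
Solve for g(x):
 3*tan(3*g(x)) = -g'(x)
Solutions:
 g(x) = -asin(C1*exp(-9*x))/3 + pi/3
 g(x) = asin(C1*exp(-9*x))/3


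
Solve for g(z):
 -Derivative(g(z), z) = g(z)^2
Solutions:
 g(z) = 1/(C1 + z)


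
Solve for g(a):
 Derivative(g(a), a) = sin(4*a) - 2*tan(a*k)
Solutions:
 g(a) = C1 - 2*Piecewise((-log(cos(a*k))/k, Ne(k, 0)), (0, True)) - cos(4*a)/4


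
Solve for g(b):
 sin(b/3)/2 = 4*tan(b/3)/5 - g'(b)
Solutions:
 g(b) = C1 - 12*log(cos(b/3))/5 + 3*cos(b/3)/2


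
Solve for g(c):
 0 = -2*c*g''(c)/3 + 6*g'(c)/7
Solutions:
 g(c) = C1 + C2*c^(16/7)


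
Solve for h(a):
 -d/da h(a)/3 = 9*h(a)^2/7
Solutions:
 h(a) = 7/(C1 + 27*a)


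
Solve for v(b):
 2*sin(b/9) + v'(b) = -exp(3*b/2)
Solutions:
 v(b) = C1 - 2*exp(3*b/2)/3 + 18*cos(b/9)


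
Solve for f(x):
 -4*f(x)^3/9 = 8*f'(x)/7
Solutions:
 f(x) = -3*sqrt(-1/(C1 - 7*x))
 f(x) = 3*sqrt(-1/(C1 - 7*x))


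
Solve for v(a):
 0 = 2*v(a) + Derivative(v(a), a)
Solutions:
 v(a) = C1*exp(-2*a)


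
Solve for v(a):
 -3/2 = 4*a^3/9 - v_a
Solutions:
 v(a) = C1 + a^4/9 + 3*a/2


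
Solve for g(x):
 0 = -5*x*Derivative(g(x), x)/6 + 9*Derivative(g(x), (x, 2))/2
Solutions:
 g(x) = C1 + C2*erfi(sqrt(30)*x/18)


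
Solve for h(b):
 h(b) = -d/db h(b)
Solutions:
 h(b) = C1*exp(-b)


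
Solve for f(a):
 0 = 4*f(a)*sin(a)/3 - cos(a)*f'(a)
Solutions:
 f(a) = C1/cos(a)^(4/3)


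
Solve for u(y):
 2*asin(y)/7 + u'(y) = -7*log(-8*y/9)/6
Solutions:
 u(y) = C1 - 7*y*log(-y)/6 - 2*y*asin(y)/7 - 7*y*log(2)/2 + 7*y/6 + 7*y*log(3)/3 - 2*sqrt(1 - y^2)/7


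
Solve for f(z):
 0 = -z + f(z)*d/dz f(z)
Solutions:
 f(z) = -sqrt(C1 + z^2)
 f(z) = sqrt(C1 + z^2)


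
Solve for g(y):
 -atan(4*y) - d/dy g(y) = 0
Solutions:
 g(y) = C1 - y*atan(4*y) + log(16*y^2 + 1)/8


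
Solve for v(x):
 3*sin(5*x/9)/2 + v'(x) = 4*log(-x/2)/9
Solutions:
 v(x) = C1 + 4*x*log(-x)/9 - 4*x/9 - 4*x*log(2)/9 + 27*cos(5*x/9)/10


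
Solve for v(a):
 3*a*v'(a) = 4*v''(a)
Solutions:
 v(a) = C1 + C2*erfi(sqrt(6)*a/4)


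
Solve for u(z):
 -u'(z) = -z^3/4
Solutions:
 u(z) = C1 + z^4/16


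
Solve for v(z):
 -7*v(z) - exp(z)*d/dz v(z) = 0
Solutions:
 v(z) = C1*exp(7*exp(-z))


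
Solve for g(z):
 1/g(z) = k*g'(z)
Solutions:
 g(z) = -sqrt(C1 + 2*z/k)
 g(z) = sqrt(C1 + 2*z/k)


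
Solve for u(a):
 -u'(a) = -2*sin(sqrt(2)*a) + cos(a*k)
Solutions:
 u(a) = C1 - sqrt(2)*cos(sqrt(2)*a) - sin(a*k)/k


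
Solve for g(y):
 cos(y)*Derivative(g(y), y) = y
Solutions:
 g(y) = C1 + Integral(y/cos(y), y)


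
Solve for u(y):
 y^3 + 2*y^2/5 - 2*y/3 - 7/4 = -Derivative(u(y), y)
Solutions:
 u(y) = C1 - y^4/4 - 2*y^3/15 + y^2/3 + 7*y/4


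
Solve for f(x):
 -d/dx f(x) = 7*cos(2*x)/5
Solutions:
 f(x) = C1 - 7*sin(2*x)/10


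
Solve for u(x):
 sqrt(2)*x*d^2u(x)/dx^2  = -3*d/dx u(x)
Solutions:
 u(x) = C1 + C2*x^(1 - 3*sqrt(2)/2)


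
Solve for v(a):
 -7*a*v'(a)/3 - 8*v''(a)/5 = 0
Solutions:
 v(a) = C1 + C2*erf(sqrt(105)*a/12)


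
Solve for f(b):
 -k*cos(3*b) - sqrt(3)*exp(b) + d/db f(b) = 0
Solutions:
 f(b) = C1 + k*sin(3*b)/3 + sqrt(3)*exp(b)


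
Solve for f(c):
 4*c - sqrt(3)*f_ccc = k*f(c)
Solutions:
 f(c) = C1*exp(3^(5/6)*c*(-k)^(1/3)/3) + C2*exp(c*(-k)^(1/3)*(-3^(5/6) + 3*3^(1/3)*I)/6) + C3*exp(-c*(-k)^(1/3)*(3^(5/6) + 3*3^(1/3)*I)/6) + 4*c/k


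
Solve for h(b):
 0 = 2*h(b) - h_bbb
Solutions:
 h(b) = C3*exp(2^(1/3)*b) + (C1*sin(2^(1/3)*sqrt(3)*b/2) + C2*cos(2^(1/3)*sqrt(3)*b/2))*exp(-2^(1/3)*b/2)


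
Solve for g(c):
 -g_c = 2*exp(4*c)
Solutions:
 g(c) = C1 - exp(4*c)/2


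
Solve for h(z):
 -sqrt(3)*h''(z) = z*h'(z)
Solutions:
 h(z) = C1 + C2*erf(sqrt(2)*3^(3/4)*z/6)


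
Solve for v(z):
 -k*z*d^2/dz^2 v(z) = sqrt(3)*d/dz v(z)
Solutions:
 v(z) = C1 + z^(((re(k) - sqrt(3))*re(k) + im(k)^2)/(re(k)^2 + im(k)^2))*(C2*sin(sqrt(3)*log(z)*Abs(im(k))/(re(k)^2 + im(k)^2)) + C3*cos(sqrt(3)*log(z)*im(k)/(re(k)^2 + im(k)^2)))


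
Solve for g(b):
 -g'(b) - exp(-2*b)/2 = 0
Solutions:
 g(b) = C1 + exp(-2*b)/4


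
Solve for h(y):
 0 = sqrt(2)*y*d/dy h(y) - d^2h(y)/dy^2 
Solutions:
 h(y) = C1 + C2*erfi(2^(3/4)*y/2)


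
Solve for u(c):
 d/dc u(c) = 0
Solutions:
 u(c) = C1


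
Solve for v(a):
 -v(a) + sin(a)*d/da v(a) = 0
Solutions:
 v(a) = C1*sqrt(cos(a) - 1)/sqrt(cos(a) + 1)


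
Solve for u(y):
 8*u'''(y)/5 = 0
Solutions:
 u(y) = C1 + C2*y + C3*y^2


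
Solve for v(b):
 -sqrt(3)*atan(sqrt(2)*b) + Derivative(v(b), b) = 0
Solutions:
 v(b) = C1 + sqrt(3)*(b*atan(sqrt(2)*b) - sqrt(2)*log(2*b^2 + 1)/4)


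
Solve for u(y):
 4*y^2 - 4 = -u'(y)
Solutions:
 u(y) = C1 - 4*y^3/3 + 4*y


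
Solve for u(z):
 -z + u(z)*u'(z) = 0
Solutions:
 u(z) = -sqrt(C1 + z^2)
 u(z) = sqrt(C1 + z^2)


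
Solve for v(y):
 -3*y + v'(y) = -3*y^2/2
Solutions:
 v(y) = C1 - y^3/2 + 3*y^2/2


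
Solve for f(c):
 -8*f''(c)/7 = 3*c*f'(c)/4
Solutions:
 f(c) = C1 + C2*erf(sqrt(21)*c/8)


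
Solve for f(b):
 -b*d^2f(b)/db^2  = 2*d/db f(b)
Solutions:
 f(b) = C1 + C2/b


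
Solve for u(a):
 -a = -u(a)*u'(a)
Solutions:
 u(a) = -sqrt(C1 + a^2)
 u(a) = sqrt(C1 + a^2)


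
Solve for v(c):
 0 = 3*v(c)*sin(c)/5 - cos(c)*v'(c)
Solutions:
 v(c) = C1/cos(c)^(3/5)


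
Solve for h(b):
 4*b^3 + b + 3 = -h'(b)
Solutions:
 h(b) = C1 - b^4 - b^2/2 - 3*b


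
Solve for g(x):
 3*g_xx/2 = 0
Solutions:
 g(x) = C1 + C2*x


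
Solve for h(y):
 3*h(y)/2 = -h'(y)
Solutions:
 h(y) = C1*exp(-3*y/2)


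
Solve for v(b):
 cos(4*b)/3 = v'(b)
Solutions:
 v(b) = C1 + sin(4*b)/12


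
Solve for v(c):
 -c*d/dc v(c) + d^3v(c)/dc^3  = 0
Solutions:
 v(c) = C1 + Integral(C2*airyai(c) + C3*airybi(c), c)


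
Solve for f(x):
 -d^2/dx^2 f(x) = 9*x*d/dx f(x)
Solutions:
 f(x) = C1 + C2*erf(3*sqrt(2)*x/2)


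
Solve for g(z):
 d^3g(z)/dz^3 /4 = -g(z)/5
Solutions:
 g(z) = C3*exp(-10^(2/3)*z/5) + (C1*sin(10^(2/3)*sqrt(3)*z/10) + C2*cos(10^(2/3)*sqrt(3)*z/10))*exp(10^(2/3)*z/10)


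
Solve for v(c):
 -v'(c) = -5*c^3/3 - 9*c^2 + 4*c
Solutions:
 v(c) = C1 + 5*c^4/12 + 3*c^3 - 2*c^2


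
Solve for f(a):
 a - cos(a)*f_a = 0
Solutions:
 f(a) = C1 + Integral(a/cos(a), a)


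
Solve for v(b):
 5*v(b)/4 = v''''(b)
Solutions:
 v(b) = C1*exp(-sqrt(2)*5^(1/4)*b/2) + C2*exp(sqrt(2)*5^(1/4)*b/2) + C3*sin(sqrt(2)*5^(1/4)*b/2) + C4*cos(sqrt(2)*5^(1/4)*b/2)


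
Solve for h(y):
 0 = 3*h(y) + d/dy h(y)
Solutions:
 h(y) = C1*exp(-3*y)


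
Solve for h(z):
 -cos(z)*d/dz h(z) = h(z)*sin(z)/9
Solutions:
 h(z) = C1*cos(z)^(1/9)


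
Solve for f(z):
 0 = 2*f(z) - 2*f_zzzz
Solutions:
 f(z) = C1*exp(-z) + C2*exp(z) + C3*sin(z) + C4*cos(z)


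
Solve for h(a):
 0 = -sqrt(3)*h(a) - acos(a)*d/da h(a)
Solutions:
 h(a) = C1*exp(-sqrt(3)*Integral(1/acos(a), a))


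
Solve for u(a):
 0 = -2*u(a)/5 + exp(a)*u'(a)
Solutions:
 u(a) = C1*exp(-2*exp(-a)/5)


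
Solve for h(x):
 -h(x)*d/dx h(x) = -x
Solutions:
 h(x) = -sqrt(C1 + x^2)
 h(x) = sqrt(C1 + x^2)


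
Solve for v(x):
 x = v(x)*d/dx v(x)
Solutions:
 v(x) = -sqrt(C1 + x^2)
 v(x) = sqrt(C1 + x^2)


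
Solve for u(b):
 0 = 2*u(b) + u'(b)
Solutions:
 u(b) = C1*exp(-2*b)


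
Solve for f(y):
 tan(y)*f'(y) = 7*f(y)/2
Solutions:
 f(y) = C1*sin(y)^(7/2)


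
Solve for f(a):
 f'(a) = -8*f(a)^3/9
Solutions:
 f(a) = -3*sqrt(2)*sqrt(-1/(C1 - 8*a))/2
 f(a) = 3*sqrt(2)*sqrt(-1/(C1 - 8*a))/2


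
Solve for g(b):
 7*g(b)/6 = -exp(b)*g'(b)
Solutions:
 g(b) = C1*exp(7*exp(-b)/6)


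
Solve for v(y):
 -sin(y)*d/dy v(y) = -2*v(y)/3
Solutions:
 v(y) = C1*(cos(y) - 1)^(1/3)/(cos(y) + 1)^(1/3)


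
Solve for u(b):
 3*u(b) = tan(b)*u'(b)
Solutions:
 u(b) = C1*sin(b)^3


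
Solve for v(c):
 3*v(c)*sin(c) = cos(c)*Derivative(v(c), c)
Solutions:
 v(c) = C1/cos(c)^3


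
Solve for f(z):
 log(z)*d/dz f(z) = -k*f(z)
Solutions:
 f(z) = C1*exp(-k*li(z))


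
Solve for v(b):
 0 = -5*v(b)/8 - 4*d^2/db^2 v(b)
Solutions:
 v(b) = C1*sin(sqrt(10)*b/8) + C2*cos(sqrt(10)*b/8)


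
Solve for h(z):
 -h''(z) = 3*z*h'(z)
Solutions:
 h(z) = C1 + C2*erf(sqrt(6)*z/2)


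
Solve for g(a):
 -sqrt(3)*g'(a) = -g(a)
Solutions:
 g(a) = C1*exp(sqrt(3)*a/3)


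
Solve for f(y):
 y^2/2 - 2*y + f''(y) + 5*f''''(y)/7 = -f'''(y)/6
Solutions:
 f(y) = C1 + C2*y - y^4/24 + 13*y^3/36 + 89*y^2/504 + (C3*sin(sqrt(4991)*y/60) + C4*cos(sqrt(4991)*y/60))*exp(-7*y/60)


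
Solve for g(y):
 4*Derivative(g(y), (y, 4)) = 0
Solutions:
 g(y) = C1 + C2*y + C3*y^2 + C4*y^3


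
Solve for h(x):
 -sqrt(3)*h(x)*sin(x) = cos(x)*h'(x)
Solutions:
 h(x) = C1*cos(x)^(sqrt(3))


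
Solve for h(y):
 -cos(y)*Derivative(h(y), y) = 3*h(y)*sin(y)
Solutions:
 h(y) = C1*cos(y)^3


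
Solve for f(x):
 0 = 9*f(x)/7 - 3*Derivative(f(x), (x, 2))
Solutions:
 f(x) = C1*exp(-sqrt(21)*x/7) + C2*exp(sqrt(21)*x/7)


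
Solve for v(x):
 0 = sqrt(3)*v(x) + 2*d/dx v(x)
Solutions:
 v(x) = C1*exp(-sqrt(3)*x/2)


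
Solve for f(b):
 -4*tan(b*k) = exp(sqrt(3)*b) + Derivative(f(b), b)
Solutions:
 f(b) = C1 - 4*Piecewise((-log(cos(b*k))/k, Ne(k, 0)), (0, True)) - sqrt(3)*exp(sqrt(3)*b)/3


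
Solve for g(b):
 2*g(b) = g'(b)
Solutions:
 g(b) = C1*exp(2*b)


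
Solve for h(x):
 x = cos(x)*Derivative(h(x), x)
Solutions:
 h(x) = C1 + Integral(x/cos(x), x)


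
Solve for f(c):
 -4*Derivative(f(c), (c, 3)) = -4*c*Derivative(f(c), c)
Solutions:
 f(c) = C1 + Integral(C2*airyai(c) + C3*airybi(c), c)


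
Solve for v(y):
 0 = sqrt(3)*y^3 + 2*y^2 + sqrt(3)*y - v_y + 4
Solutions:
 v(y) = C1 + sqrt(3)*y^4/4 + 2*y^3/3 + sqrt(3)*y^2/2 + 4*y


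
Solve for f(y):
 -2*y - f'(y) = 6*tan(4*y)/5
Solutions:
 f(y) = C1 - y^2 + 3*log(cos(4*y))/10


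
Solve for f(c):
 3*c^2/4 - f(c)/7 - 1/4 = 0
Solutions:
 f(c) = 21*c^2/4 - 7/4


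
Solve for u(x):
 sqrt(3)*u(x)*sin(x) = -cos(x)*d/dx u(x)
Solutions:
 u(x) = C1*cos(x)^(sqrt(3))


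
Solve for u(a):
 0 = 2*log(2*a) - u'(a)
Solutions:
 u(a) = C1 + 2*a*log(a) - 2*a + a*log(4)


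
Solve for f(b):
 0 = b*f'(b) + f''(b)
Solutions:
 f(b) = C1 + C2*erf(sqrt(2)*b/2)


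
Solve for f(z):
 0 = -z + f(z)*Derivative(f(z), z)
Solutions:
 f(z) = -sqrt(C1 + z^2)
 f(z) = sqrt(C1 + z^2)


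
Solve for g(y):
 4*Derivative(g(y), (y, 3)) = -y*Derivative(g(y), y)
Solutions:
 g(y) = C1 + Integral(C2*airyai(-2^(1/3)*y/2) + C3*airybi(-2^(1/3)*y/2), y)


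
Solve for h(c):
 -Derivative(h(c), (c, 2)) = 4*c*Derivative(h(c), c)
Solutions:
 h(c) = C1 + C2*erf(sqrt(2)*c)


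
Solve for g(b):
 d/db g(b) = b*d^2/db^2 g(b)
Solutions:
 g(b) = C1 + C2*b^2


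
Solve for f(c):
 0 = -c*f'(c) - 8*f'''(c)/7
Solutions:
 f(c) = C1 + Integral(C2*airyai(-7^(1/3)*c/2) + C3*airybi(-7^(1/3)*c/2), c)


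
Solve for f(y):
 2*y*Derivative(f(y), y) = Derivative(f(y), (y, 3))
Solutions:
 f(y) = C1 + Integral(C2*airyai(2^(1/3)*y) + C3*airybi(2^(1/3)*y), y)


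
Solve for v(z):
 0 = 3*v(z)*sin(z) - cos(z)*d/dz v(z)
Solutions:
 v(z) = C1/cos(z)^3


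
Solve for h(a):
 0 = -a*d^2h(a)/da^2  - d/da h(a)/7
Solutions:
 h(a) = C1 + C2*a^(6/7)


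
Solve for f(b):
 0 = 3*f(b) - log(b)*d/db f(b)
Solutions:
 f(b) = C1*exp(3*li(b))


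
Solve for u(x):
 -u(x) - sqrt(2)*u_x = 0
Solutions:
 u(x) = C1*exp(-sqrt(2)*x/2)


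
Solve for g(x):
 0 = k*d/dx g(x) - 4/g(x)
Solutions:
 g(x) = -sqrt(C1 + 8*x/k)
 g(x) = sqrt(C1 + 8*x/k)


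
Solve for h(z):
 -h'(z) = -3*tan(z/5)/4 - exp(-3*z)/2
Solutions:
 h(z) = C1 + 15*log(tan(z/5)^2 + 1)/8 - exp(-3*z)/6


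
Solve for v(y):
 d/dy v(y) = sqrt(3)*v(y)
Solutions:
 v(y) = C1*exp(sqrt(3)*y)


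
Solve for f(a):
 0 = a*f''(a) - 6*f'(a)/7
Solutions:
 f(a) = C1 + C2*a^(13/7)


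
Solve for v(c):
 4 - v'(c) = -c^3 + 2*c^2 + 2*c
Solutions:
 v(c) = C1 + c^4/4 - 2*c^3/3 - c^2 + 4*c


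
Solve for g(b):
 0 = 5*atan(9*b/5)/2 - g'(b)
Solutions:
 g(b) = C1 + 5*b*atan(9*b/5)/2 - 25*log(81*b^2 + 25)/36


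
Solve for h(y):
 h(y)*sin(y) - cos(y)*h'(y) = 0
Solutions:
 h(y) = C1/cos(y)


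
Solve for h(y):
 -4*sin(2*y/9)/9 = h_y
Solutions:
 h(y) = C1 + 2*cos(2*y/9)


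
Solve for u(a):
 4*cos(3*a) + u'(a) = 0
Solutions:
 u(a) = C1 - 4*sin(3*a)/3


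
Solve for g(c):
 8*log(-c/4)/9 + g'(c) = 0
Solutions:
 g(c) = C1 - 8*c*log(-c)/9 + 8*c*(1 + 2*log(2))/9


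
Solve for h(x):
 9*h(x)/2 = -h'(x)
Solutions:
 h(x) = C1*exp(-9*x/2)


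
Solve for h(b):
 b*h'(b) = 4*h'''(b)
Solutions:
 h(b) = C1 + Integral(C2*airyai(2^(1/3)*b/2) + C3*airybi(2^(1/3)*b/2), b)


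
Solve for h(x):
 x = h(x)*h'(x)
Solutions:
 h(x) = -sqrt(C1 + x^2)
 h(x) = sqrt(C1 + x^2)


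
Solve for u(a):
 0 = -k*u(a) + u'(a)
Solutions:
 u(a) = C1*exp(a*k)


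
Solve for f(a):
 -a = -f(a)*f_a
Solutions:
 f(a) = -sqrt(C1 + a^2)
 f(a) = sqrt(C1 + a^2)


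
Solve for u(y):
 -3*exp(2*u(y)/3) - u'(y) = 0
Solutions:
 u(y) = 3*log(-sqrt(-1/(C1 - 3*y))) - 3*log(2) + 3*log(6)/2
 u(y) = 3*log(-1/(C1 - 3*y))/2 - 3*log(2) + 3*log(6)/2


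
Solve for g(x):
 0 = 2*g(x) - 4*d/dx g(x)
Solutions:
 g(x) = C1*exp(x/2)


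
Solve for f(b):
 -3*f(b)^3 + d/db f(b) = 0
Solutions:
 f(b) = -sqrt(2)*sqrt(-1/(C1 + 3*b))/2
 f(b) = sqrt(2)*sqrt(-1/(C1 + 3*b))/2


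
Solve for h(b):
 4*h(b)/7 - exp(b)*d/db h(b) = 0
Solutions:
 h(b) = C1*exp(-4*exp(-b)/7)


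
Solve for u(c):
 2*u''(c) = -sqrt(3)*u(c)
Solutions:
 u(c) = C1*sin(sqrt(2)*3^(1/4)*c/2) + C2*cos(sqrt(2)*3^(1/4)*c/2)


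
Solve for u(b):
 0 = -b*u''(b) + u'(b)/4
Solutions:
 u(b) = C1 + C2*b^(5/4)


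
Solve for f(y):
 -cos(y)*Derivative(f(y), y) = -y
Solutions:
 f(y) = C1 + Integral(y/cos(y), y)


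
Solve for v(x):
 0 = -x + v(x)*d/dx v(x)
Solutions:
 v(x) = -sqrt(C1 + x^2)
 v(x) = sqrt(C1 + x^2)


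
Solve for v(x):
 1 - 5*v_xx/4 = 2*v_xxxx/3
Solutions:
 v(x) = C1 + C2*x + C3*sin(sqrt(30)*x/4) + C4*cos(sqrt(30)*x/4) + 2*x^2/5


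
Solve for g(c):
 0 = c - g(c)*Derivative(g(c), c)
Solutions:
 g(c) = -sqrt(C1 + c^2)
 g(c) = sqrt(C1 + c^2)


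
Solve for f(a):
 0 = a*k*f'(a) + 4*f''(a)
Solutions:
 f(a) = Piecewise((-sqrt(2)*sqrt(pi)*C1*erf(sqrt(2)*a*sqrt(k)/4)/sqrt(k) - C2, (k > 0) | (k < 0)), (-C1*a - C2, True))


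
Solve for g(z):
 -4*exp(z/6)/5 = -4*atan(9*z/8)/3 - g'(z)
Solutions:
 g(z) = C1 - 4*z*atan(9*z/8)/3 + 24*exp(z/6)/5 + 16*log(81*z^2 + 64)/27


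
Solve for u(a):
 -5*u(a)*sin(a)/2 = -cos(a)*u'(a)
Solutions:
 u(a) = C1/cos(a)^(5/2)


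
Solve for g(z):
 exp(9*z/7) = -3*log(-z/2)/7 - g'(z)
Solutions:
 g(z) = C1 - 3*z*log(-z)/7 + 3*z*(log(2) + 1)/7 - 7*exp(9*z/7)/9


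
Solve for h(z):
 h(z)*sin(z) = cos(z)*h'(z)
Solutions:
 h(z) = C1/cos(z)


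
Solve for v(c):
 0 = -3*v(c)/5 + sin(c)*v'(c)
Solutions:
 v(c) = C1*(cos(c) - 1)^(3/10)/(cos(c) + 1)^(3/10)


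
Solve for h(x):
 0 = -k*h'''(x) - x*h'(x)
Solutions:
 h(x) = C1 + Integral(C2*airyai(x*(-1/k)^(1/3)) + C3*airybi(x*(-1/k)^(1/3)), x)


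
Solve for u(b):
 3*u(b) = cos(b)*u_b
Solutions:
 u(b) = C1*(sin(b) + 1)^(3/2)/(sin(b) - 1)^(3/2)


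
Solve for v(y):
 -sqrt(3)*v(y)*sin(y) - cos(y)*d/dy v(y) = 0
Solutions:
 v(y) = C1*cos(y)^(sqrt(3))
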